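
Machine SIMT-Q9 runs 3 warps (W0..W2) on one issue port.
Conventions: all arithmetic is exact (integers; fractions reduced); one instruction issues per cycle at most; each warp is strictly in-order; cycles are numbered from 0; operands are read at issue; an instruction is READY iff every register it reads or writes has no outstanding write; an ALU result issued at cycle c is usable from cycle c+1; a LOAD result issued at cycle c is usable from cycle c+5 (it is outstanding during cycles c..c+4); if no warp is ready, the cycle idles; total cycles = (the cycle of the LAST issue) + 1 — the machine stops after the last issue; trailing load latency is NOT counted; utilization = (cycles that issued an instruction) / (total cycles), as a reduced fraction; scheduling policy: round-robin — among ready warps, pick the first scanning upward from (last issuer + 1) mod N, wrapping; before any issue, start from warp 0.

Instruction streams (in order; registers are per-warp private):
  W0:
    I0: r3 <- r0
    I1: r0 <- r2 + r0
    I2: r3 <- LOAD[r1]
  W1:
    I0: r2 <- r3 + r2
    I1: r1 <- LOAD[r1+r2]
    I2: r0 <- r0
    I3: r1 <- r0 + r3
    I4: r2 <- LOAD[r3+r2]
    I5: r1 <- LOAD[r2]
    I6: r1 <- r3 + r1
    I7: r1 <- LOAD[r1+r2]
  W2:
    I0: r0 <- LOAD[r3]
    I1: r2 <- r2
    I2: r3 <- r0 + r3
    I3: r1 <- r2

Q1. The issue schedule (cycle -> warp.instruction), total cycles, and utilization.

cycle 0: W0.I0
cycle 1: W1.I0
cycle 2: W2.I0
cycle 3: W0.I1
cycle 4: W1.I1
cycle 5: W2.I1
cycle 6: W0.I2
cycle 7: W1.I2
cycle 8: W2.I2
cycle 9: W1.I3
cycle 10: W2.I3
cycle 11: W1.I4
cycle 12: idle
cycle 13: idle
cycle 14: idle
cycle 15: idle
cycle 16: W1.I5
cycle 17: idle
cycle 18: idle
cycle 19: idle
cycle 20: idle
cycle 21: W1.I6
cycle 22: W1.I7

Answer: 23 cycles, utilization 15/23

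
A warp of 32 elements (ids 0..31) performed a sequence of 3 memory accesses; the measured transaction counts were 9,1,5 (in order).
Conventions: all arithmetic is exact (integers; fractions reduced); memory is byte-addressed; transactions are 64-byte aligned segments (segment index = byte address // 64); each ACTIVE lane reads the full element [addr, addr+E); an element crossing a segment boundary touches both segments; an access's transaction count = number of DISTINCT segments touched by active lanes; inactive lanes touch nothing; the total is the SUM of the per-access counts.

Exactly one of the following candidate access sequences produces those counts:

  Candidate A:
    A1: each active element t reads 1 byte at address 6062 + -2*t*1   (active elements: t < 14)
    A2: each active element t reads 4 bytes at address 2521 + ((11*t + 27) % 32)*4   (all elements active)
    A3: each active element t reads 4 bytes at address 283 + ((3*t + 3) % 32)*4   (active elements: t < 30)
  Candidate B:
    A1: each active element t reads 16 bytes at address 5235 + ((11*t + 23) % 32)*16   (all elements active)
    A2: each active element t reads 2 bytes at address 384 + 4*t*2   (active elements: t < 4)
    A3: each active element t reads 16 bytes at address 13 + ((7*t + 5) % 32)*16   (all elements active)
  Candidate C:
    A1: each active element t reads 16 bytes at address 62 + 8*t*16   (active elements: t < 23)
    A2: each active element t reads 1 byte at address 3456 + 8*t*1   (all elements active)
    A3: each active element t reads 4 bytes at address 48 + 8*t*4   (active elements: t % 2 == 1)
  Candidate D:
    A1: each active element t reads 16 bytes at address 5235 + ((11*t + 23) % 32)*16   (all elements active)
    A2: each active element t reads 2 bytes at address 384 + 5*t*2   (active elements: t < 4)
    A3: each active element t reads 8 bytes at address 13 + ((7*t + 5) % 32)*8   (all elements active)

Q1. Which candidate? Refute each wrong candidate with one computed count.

A: A1 gives 1 transaction, not 9
B: A3 gives 9 transactions, not 5
C: A1 gives 46 transactions, not 9
D: all counts match (9,1,5)

Answer: D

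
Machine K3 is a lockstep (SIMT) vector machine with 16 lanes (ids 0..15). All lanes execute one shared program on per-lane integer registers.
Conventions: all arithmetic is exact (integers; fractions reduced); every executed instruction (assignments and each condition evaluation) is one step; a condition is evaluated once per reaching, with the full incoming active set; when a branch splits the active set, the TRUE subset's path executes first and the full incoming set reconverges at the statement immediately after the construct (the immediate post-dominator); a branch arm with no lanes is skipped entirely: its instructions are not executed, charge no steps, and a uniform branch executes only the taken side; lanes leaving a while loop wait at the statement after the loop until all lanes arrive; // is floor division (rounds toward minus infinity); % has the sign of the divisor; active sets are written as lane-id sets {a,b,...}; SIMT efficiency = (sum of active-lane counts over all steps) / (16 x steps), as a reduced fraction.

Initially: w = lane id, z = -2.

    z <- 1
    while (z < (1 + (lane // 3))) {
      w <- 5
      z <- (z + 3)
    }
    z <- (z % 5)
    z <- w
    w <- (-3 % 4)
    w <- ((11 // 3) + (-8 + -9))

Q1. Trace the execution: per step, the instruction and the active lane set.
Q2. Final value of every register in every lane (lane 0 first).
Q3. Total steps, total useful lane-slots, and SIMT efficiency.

step 0: z <- 1                       {0,1,2,3,4,5,6,7,8,9,10,11,12,13,14,15}
step 1: eval (z < (1 + (lane // 3))) {0,1,2,3,4,5,6,7,8,9,10,11,12,13,14,15}
step 2: w <- 5                       {3,4,5,6,7,8,9,10,11,12,13,14,15}
step 3: z <- (z + 3)                 {3,4,5,6,7,8,9,10,11,12,13,14,15}
step 4: eval (z < (1 + (lane // 3))) {3,4,5,6,7,8,9,10,11,12,13,14,15}
step 5: w <- 5                       {12,13,14,15}
step 6: z <- (z + 3)                 {12,13,14,15}
step 7: eval (z < (1 + (lane // 3))) {12,13,14,15}
step 8: z <- (z % 5)                 {0,1,2,3,4,5,6,7,8,9,10,11,12,13,14,15}
step 9: z <- w                       {0,1,2,3,4,5,6,7,8,9,10,11,12,13,14,15}
step 10: w <- (-3 % 4)                {0,1,2,3,4,5,6,7,8,9,10,11,12,13,14,15}
step 11: w <- ((11 // 3) + (-8 + -9)) {0,1,2,3,4,5,6,7,8,9,10,11,12,13,14,15}

Answer: 12 steps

w: -14,-14,-14,-14,-14,-14,-14,-14,-14,-14,-14,-14,-14,-14,-14,-14
z: 0,1,2,5,5,5,5,5,5,5,5,5,5,5,5,5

steps = 12; useful = 147; efficiency = 147/192 = 49/64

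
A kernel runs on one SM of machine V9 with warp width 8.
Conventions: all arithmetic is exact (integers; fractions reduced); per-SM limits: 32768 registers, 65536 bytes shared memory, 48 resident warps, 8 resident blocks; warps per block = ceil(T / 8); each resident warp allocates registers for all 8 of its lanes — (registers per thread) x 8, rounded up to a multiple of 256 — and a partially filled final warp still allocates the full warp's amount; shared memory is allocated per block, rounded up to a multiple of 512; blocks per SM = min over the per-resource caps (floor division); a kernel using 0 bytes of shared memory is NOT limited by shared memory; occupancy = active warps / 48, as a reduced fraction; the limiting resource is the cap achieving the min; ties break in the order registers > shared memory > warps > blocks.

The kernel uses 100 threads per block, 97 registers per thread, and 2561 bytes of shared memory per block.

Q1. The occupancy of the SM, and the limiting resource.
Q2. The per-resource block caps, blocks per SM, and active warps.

Answer: occupancy 13/24, limited by registers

registers: 2 blocks
shared memory: 21 blocks
warps: 3 blocks
blocks: 8 blocks

Answer: 2 blocks, 26 active warps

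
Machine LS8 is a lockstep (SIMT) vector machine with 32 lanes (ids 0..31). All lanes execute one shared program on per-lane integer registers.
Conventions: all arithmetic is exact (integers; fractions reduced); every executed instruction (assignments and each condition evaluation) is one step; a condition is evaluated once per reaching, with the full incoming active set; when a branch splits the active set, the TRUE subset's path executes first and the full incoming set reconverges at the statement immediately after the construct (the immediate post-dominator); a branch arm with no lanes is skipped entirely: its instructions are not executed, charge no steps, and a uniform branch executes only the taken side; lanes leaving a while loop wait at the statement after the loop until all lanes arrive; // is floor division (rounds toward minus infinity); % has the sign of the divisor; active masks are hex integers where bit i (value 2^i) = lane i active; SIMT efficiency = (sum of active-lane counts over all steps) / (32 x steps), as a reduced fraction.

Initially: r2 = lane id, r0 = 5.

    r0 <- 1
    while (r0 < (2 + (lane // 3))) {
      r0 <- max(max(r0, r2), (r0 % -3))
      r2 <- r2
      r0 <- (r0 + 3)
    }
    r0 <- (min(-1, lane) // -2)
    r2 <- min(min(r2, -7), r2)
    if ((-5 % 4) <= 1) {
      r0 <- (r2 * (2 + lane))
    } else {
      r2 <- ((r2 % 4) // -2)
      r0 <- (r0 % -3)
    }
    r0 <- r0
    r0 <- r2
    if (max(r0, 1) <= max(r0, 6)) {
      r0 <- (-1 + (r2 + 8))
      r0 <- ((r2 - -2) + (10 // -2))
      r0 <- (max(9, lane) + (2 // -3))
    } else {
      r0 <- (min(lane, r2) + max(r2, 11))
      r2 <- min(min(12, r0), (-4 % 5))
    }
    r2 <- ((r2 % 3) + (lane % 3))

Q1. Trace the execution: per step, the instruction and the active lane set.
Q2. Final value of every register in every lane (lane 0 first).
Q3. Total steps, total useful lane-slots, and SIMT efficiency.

step 0: r0 <- 1                      0xffffffff
step 1: eval (r0 < (2 + (lane // 3))) 0xffffffff
step 2: r0 <- max(max(r0, r2), (r0 % -3)) 0xffffffff
step 3: r2 <- r2                     0xffffffff
step 4: r0 <- (r0 + 3)               0xffffffff
step 5: eval (r0 < (2 + (lane // 3))) 0xffffffff
step 6: r0 <- (min(-1, lane) // -2)  0xffffffff
step 7: r2 <- min(min(r2, -7), r2)   0xffffffff
step 8: eval ((-5 % 4) <= 1)         0xffffffff
step 9: r2 <- ((r2 % 4) // -2)       0xffffffff
step 10: r0 <- (r0 % -3)              0xffffffff
step 11: r0 <- r0                     0xffffffff
step 12: r0 <- r2                     0xffffffff
step 13: eval (max(r0, 1) <= max(r0, 6)) 0xffffffff
step 14: r0 <- (-1 + (r2 + 8))        0xffffffff
step 15: r0 <- ((r2 - -2) + (10 // -2)) 0xffffffff
step 16: r0 <- (max(9, lane) + (2 // -3)) 0xffffffff
step 17: r2 <- ((r2 % 3) + (lane % 3)) 0xffffffff

Answer: 18 steps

r2: 2,3,4,2,3,4,2,3,4,2,3,4,2,3,4,2,3,4,2,3,4,2,3,4,2,3,4,2,3,4,2,3
r0: 8,8,8,8,8,8,8,8,8,8,9,10,11,12,13,14,15,16,17,18,19,20,21,22,23,24,25,26,27,28,29,30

steps = 18; useful = 576; efficiency = 576/576 = 1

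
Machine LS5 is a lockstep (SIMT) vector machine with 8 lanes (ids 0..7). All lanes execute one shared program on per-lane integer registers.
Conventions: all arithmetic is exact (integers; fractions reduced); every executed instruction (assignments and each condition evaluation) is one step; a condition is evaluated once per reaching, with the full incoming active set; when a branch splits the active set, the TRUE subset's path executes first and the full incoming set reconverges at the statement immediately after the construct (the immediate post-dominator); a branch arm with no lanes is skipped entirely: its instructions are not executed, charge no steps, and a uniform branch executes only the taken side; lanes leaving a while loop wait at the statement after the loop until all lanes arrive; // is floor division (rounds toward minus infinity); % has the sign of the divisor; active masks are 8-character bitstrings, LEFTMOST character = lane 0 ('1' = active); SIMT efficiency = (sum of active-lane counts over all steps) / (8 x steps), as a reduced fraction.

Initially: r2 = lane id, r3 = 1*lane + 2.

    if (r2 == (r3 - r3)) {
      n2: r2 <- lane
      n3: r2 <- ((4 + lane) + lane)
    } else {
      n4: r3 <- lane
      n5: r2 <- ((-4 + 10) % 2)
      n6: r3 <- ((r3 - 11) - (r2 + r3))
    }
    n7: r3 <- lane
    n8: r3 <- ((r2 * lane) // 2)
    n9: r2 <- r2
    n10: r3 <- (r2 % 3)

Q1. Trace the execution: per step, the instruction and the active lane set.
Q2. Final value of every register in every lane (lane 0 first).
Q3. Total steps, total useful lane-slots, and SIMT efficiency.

step 0: eval (r2 == (r3 - r3))       11111111
step 1: r2 <- lane                   10000000
step 2: r2 <- ((4 + lane) + lane)    10000000
step 3: r3 <- lane                   01111111
step 4: r2 <- ((-4 + 10) % 2)        01111111
step 5: r3 <- ((r3 - 11) - (r2 + r3)) 01111111
step 6: r3 <- lane                   11111111
step 7: r3 <- ((r2 * lane) // 2)     11111111
step 8: r2 <- r2                     11111111
step 9: r3 <- (r2 % 3)               11111111

Answer: 10 steps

r2: 4,0,0,0,0,0,0,0
r3: 1,0,0,0,0,0,0,0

steps = 10; useful = 63; efficiency = 63/80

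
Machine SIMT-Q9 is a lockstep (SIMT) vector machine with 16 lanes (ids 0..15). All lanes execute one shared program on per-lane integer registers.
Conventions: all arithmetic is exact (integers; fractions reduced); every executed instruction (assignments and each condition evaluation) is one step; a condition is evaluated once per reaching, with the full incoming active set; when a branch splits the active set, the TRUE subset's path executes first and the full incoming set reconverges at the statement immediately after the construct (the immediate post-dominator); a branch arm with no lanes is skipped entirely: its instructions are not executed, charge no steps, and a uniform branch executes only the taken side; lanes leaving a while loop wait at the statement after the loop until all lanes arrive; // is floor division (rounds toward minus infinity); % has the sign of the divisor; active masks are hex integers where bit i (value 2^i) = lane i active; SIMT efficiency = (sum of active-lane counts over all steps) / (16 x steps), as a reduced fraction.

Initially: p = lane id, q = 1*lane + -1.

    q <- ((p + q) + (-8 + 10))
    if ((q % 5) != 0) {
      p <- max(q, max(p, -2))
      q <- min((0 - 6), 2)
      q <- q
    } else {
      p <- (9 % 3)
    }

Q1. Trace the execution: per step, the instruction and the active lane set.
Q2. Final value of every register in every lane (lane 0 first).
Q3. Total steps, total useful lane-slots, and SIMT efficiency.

step 0: q <- ((p + q) + (-8 + 10))   0xffff
step 1: eval ((q % 5) != 0)          0xffff
step 2: p <- max(q, max(p, -2))      0xef7b
step 3: q <- min((0 - 6), 2)         0xef7b
step 4: q <- q                       0xef7b
step 5: p <- (9 % 3)                 0x1084

Answer: 6 steps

p: 1,3,0,7,9,11,13,0,17,19,21,23,0,27,29,31
q: -6,-6,5,-6,-6,-6,-6,15,-6,-6,-6,-6,25,-6,-6,-6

steps = 6; useful = 74; efficiency = 74/96 = 37/48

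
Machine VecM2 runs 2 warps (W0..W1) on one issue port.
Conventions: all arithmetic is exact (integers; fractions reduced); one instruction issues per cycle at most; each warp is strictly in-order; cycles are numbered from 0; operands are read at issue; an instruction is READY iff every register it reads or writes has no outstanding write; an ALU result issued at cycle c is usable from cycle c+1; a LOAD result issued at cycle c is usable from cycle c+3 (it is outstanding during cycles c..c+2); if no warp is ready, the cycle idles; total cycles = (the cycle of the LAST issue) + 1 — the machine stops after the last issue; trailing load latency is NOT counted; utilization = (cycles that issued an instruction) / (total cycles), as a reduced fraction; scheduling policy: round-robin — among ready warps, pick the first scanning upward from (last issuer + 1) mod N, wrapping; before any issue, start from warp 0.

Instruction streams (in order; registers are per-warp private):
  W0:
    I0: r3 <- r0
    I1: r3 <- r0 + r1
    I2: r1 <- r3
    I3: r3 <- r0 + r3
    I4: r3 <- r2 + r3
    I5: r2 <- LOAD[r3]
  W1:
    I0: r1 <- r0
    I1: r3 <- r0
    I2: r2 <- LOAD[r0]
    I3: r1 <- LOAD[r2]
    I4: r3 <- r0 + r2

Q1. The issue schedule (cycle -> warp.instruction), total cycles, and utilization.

cycle 0: W0.I0
cycle 1: W1.I0
cycle 2: W0.I1
cycle 3: W1.I1
cycle 4: W0.I2
cycle 5: W1.I2
cycle 6: W0.I3
cycle 7: W0.I4
cycle 8: W1.I3
cycle 9: W0.I5
cycle 10: W1.I4

Answer: 11 cycles, utilization 1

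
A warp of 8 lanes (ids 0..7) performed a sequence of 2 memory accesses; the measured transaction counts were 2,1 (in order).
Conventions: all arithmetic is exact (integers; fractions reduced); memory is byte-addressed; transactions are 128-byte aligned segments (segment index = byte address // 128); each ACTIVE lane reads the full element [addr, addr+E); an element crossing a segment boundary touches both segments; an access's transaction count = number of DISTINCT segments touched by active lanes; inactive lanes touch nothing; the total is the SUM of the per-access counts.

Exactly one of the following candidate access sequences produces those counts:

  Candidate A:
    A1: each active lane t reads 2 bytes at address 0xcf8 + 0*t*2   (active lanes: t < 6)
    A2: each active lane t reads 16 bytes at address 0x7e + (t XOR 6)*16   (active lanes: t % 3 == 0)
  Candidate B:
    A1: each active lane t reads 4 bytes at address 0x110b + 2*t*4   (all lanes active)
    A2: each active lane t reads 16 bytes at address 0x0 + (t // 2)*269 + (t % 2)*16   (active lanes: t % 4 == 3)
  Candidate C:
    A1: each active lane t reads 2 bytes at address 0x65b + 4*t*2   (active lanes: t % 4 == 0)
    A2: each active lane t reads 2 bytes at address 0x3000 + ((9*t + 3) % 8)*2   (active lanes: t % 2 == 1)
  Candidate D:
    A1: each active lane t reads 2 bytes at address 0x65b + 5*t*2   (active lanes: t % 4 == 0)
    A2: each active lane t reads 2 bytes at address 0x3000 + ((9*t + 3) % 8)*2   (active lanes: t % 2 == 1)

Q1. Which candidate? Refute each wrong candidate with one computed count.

A: A1 gives 1 transaction, not 2
B: A1 gives 1 transaction, not 2
C: A1 gives 1 transaction, not 2
D: all counts match (2,1)

Answer: D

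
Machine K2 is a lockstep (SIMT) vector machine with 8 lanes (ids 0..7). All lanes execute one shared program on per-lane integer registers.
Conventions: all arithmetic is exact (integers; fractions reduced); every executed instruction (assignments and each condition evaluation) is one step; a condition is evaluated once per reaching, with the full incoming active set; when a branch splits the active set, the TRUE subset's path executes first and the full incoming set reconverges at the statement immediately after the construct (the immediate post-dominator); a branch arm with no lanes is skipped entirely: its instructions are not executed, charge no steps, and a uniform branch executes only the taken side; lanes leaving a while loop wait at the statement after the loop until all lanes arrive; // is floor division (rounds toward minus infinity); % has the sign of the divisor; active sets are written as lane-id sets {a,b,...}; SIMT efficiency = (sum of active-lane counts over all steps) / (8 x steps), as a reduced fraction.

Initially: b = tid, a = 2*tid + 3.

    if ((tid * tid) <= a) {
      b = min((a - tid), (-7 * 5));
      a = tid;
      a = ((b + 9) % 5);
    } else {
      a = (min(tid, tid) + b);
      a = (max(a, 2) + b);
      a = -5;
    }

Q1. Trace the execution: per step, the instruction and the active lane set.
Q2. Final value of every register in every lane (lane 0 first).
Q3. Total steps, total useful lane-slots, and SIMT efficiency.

step 0: eval ((tid * tid) <= a)      {0,1,2,3,4,5,6,7}
step 1: b <- min((a - tid), (-7 * 5)) {0,1,2,3}
step 2: a <- tid                     {0,1,2,3}
step 3: a <- ((b + 9) % 5)           {0,1,2,3}
step 4: a <- (min(tid, tid) + b)     {4,5,6,7}
step 5: a <- (max(a, 2) + b)         {4,5,6,7}
step 6: a <- -5                      {4,5,6,7}

Answer: 7 steps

b: -35,-35,-35,-35,4,5,6,7
a: 4,4,4,4,-5,-5,-5,-5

steps = 7; useful = 32; efficiency = 32/56 = 4/7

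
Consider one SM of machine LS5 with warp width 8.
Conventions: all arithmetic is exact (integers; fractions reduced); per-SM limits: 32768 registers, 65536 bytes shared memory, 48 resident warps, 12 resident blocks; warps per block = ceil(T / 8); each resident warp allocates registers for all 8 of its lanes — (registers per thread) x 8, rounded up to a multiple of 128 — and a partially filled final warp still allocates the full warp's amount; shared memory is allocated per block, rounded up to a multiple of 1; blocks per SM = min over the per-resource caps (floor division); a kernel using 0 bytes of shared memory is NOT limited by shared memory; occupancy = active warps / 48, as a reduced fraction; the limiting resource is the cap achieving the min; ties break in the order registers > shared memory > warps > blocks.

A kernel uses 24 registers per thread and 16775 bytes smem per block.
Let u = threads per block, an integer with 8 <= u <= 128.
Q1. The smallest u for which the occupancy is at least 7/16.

Answer: u = 49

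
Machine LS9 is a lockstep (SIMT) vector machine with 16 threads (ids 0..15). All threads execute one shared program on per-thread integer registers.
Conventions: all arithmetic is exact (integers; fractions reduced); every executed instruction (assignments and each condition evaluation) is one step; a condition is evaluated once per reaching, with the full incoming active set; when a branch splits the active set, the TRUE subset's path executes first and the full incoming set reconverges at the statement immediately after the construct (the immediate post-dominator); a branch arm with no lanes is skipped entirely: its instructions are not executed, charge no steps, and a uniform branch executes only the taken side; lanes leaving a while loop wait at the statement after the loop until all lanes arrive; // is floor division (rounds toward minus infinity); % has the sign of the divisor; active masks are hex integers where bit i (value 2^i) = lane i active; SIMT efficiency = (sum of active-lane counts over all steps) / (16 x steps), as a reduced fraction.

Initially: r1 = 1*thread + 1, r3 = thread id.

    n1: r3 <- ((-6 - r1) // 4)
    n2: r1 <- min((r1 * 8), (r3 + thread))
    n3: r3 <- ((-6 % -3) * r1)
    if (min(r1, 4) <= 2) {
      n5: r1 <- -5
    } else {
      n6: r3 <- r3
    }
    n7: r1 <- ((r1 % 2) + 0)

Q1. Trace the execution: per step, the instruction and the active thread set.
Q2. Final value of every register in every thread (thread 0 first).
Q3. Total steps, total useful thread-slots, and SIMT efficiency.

step 0: r3 <- ((-6 - r1) // 4)       0xffff
step 1: r1 <- min((r1 * 8), (r3 + thread)) 0xffff
step 2: r3 <- ((-6 % -3) * r1)       0xffff
step 3: eval (min(r1, 4) <= 2)       0xffff
step 4: r1 <- -5                     0x007f
step 5: r3 <- r3                     0xff80
step 6: r1 <- ((r1 % 2) + 0)         0xffff

Answer: 7 steps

r1: 1,1,1,1,1,1,1,1,0,1,1,0,1,0,0,1
r3: 0,0,0,0,0,0,0,0,0,0,0,0,0,0,0,0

steps = 7; useful = 96; efficiency = 96/112 = 6/7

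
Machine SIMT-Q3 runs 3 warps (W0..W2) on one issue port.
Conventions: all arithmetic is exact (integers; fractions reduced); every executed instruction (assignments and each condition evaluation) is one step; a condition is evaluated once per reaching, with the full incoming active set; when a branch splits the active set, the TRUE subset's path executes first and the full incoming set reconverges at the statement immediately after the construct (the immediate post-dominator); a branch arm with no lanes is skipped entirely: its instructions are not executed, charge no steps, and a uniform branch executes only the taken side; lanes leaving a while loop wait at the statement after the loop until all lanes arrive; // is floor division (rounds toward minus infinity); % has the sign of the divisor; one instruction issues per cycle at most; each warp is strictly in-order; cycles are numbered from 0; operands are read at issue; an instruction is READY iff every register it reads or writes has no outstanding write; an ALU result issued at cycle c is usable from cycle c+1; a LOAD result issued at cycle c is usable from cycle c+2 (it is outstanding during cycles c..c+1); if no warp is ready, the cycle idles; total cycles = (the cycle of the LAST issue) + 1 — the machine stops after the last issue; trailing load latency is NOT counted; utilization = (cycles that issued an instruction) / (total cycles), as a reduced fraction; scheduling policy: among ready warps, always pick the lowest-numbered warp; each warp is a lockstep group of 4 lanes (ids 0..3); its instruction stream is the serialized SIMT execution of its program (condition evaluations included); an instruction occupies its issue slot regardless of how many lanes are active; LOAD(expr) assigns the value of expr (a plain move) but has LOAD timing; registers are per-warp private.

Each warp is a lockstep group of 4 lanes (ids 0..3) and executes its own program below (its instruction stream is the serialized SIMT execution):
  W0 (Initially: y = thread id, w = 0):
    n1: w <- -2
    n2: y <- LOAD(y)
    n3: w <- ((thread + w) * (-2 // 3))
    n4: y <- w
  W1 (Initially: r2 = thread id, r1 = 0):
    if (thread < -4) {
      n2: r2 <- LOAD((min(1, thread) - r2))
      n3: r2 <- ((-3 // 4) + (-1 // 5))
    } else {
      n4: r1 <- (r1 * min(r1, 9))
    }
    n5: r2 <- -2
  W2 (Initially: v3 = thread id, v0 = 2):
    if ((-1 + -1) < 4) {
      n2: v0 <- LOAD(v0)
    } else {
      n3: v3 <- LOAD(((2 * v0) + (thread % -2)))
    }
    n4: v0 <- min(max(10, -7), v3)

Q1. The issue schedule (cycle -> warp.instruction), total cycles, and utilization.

cycle 0: W0.I0
cycle 1: W0.I1
cycle 2: W0.I2
cycle 3: W0.I3
cycle 4: W1.I0
cycle 5: W1.I1
cycle 6: W1.I2
cycle 7: W2.I0
cycle 8: W2.I1
cycle 9: idle
cycle 10: W2.I2

Answer: 11 cycles, utilization 10/11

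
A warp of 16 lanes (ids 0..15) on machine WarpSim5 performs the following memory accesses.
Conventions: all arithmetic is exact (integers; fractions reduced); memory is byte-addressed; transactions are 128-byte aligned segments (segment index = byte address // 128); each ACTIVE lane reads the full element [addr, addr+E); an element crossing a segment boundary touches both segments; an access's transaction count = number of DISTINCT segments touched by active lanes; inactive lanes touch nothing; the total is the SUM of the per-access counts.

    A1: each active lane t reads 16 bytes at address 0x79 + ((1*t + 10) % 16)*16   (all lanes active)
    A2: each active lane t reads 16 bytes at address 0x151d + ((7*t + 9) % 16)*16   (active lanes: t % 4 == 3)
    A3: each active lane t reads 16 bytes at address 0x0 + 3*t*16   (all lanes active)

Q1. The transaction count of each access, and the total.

A1: 3 transactions
A2: 3 transactions
A3: 6 transactions

Answer: 3,3,6; total 12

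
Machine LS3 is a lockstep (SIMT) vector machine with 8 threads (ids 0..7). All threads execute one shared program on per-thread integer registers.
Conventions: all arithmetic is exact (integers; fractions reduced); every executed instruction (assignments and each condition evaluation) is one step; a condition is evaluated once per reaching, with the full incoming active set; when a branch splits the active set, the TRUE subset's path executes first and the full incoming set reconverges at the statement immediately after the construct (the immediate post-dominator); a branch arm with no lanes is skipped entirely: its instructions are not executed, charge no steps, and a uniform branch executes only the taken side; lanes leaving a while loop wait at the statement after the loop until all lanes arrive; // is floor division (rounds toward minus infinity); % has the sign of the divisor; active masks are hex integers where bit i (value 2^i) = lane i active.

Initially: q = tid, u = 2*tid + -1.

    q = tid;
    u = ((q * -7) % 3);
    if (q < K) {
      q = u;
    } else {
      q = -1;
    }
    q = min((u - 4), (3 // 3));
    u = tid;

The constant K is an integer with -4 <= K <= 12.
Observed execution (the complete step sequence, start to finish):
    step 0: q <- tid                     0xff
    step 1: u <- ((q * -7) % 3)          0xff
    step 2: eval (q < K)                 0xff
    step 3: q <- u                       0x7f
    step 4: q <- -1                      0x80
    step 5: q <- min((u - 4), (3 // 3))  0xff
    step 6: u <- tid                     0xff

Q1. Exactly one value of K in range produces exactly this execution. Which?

Answer: K = 7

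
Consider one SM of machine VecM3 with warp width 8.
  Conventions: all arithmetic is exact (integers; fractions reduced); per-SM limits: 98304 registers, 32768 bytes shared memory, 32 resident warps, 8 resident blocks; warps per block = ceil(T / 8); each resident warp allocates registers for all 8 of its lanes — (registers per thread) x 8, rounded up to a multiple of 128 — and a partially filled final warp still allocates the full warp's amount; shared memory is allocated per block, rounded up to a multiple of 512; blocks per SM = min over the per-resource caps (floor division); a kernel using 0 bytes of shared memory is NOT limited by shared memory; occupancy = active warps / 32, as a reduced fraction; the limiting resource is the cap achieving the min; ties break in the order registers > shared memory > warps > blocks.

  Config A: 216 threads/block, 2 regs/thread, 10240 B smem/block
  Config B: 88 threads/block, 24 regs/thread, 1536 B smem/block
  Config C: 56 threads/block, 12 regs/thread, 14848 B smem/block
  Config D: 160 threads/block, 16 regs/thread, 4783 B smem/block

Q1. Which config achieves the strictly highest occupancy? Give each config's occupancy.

occupancies: A 27/32, B 11/16, C 7/16, D 5/8

Answer: A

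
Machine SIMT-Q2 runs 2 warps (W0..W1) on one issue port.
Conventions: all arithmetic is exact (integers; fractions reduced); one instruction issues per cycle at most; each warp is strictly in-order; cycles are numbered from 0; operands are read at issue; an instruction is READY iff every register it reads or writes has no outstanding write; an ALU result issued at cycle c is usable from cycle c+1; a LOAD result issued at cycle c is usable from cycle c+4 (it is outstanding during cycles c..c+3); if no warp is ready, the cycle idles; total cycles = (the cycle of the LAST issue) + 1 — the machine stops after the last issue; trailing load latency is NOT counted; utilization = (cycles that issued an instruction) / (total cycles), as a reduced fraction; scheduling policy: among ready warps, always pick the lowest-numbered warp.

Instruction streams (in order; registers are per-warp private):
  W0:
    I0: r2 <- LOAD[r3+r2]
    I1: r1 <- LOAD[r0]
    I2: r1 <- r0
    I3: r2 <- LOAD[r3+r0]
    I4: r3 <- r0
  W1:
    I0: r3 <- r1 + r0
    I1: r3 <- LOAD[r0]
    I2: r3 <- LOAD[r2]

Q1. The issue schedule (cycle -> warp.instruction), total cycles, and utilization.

cycle 0: W0.I0
cycle 1: W0.I1
cycle 2: W1.I0
cycle 3: W1.I1
cycle 4: idle
cycle 5: W0.I2
cycle 6: W0.I3
cycle 7: W0.I4
cycle 8: W1.I2

Answer: 9 cycles, utilization 8/9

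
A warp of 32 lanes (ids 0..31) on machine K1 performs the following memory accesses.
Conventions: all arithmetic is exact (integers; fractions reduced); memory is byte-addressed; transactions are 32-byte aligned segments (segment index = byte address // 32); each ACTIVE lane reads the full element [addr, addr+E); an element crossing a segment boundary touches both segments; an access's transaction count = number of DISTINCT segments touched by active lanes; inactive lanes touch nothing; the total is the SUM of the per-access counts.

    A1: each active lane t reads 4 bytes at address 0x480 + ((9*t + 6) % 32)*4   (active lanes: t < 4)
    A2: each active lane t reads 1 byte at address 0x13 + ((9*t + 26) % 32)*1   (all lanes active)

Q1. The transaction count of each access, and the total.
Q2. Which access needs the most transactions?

A1: 3 transactions
A2: 2 transactions

Answer: 3,2; total 5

Answer: A1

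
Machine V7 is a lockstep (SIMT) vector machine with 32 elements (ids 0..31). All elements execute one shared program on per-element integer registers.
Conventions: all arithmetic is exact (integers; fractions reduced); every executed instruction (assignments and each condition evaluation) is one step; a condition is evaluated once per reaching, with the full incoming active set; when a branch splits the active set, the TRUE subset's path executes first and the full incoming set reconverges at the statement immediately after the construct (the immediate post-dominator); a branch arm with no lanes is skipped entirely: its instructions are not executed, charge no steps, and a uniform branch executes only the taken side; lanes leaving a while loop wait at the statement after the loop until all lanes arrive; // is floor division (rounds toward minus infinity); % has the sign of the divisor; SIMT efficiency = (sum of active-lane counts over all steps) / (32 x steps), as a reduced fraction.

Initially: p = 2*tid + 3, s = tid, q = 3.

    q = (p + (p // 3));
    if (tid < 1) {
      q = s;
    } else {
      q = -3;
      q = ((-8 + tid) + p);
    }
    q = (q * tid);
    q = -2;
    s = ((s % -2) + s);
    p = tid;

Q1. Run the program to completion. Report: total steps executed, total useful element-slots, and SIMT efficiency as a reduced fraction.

Answer: 9 steps, 255 useful, 85/96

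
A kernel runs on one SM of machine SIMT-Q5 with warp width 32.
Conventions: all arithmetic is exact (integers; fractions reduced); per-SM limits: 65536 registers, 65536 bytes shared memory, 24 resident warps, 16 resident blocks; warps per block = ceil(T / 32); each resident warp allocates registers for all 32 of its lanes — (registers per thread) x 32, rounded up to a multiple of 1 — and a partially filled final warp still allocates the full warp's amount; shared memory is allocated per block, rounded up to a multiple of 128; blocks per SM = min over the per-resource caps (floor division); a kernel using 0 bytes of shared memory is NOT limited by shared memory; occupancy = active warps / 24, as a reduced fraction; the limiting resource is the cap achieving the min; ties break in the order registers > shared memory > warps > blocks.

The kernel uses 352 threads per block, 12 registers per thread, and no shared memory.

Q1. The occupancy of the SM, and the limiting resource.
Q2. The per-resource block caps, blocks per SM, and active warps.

Answer: occupancy 11/12, limited by warps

registers: 15 blocks
shared memory: no limit (kernel uses none)
warps: 2 blocks
blocks: 16 blocks

Answer: 2 blocks, 22 active warps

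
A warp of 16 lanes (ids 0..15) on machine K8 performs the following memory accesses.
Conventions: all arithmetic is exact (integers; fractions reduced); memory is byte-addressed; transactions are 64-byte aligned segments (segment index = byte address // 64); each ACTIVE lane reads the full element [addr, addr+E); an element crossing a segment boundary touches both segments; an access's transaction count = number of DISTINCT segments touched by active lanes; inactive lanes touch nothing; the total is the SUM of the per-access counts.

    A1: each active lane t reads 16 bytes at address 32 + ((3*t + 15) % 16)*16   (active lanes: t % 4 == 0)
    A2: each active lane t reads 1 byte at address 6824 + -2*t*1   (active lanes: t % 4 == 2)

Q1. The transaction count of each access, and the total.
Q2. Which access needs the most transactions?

A1: 4 transactions
A2: 1 transaction

Answer: 4,1; total 5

Answer: A1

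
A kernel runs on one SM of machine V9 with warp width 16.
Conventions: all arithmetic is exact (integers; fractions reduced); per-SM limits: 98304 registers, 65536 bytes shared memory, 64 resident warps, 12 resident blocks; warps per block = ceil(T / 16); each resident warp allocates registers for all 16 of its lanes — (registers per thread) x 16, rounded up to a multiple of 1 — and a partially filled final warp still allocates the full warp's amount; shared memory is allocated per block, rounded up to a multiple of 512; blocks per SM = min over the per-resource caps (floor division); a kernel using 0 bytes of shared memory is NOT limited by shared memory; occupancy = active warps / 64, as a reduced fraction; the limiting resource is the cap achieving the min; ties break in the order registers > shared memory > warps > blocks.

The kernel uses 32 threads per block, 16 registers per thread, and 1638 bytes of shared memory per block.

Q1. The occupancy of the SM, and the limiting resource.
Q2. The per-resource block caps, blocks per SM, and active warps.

Answer: occupancy 3/8, limited by blocks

registers: 192 blocks
shared memory: 32 blocks
warps: 32 blocks
blocks: 12 blocks

Answer: 12 blocks, 24 active warps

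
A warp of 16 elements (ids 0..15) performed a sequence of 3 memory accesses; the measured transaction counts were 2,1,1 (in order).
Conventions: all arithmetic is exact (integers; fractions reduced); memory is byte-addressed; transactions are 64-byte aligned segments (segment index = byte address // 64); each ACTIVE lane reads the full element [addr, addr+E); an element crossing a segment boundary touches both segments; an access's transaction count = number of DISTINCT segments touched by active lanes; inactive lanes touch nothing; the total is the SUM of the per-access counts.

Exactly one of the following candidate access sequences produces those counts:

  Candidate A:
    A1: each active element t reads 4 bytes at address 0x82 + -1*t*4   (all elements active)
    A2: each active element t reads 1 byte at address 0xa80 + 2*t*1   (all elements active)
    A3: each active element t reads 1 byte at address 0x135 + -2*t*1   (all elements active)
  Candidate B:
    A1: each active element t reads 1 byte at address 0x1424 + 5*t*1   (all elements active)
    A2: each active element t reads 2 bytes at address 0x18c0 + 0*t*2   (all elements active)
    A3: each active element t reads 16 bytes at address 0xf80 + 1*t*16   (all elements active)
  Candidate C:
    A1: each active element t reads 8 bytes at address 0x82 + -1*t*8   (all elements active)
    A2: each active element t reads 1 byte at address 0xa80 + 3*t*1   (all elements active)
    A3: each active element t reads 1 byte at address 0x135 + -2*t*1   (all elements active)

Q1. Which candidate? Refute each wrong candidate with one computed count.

B: A3 gives 4 transactions, not 1
C: A1 gives 3 transactions, not 2
A: all counts match (2,1,1)

Answer: A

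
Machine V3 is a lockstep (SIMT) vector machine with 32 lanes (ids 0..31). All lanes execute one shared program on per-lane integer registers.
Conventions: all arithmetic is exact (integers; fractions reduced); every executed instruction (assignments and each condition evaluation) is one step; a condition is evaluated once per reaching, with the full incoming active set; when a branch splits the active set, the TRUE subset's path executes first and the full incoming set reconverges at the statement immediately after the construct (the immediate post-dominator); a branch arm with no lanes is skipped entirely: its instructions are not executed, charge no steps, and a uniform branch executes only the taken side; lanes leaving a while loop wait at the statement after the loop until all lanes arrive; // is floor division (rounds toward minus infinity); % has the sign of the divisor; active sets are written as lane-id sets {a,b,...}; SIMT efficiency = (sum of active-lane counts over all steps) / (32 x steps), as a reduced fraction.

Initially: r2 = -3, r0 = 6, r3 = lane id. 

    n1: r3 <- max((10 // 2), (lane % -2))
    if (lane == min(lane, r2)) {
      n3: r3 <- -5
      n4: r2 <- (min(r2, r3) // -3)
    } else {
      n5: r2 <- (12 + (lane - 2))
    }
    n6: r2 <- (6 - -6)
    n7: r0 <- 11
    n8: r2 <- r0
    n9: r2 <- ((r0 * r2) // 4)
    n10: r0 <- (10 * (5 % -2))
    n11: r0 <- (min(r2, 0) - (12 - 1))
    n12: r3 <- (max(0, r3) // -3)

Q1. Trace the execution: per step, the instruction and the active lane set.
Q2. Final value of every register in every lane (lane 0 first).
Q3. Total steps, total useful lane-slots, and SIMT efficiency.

step 0: r3 <- max((10 // 2), (lane % -2)) {0,1,2,3,4,5,6,7,8,9,10,11,12,13,14,15,16,17,18,19,20,21,22,23,24,25,26,27,28,29,30,31}
step 1: eval (lane == min(lane, r2)) {0,1,2,3,4,5,6,7,8,9,10,11,12,13,14,15,16,17,18,19,20,21,22,23,24,25,26,27,28,29,30,31}
step 2: r2 <- (12 + (lane - 2))      {0,1,2,3,4,5,6,7,8,9,10,11,12,13,14,15,16,17,18,19,20,21,22,23,24,25,26,27,28,29,30,31}
step 3: r2 <- (6 - -6)               {0,1,2,3,4,5,6,7,8,9,10,11,12,13,14,15,16,17,18,19,20,21,22,23,24,25,26,27,28,29,30,31}
step 4: r0 <- 11                     {0,1,2,3,4,5,6,7,8,9,10,11,12,13,14,15,16,17,18,19,20,21,22,23,24,25,26,27,28,29,30,31}
step 5: r2 <- r0                     {0,1,2,3,4,5,6,7,8,9,10,11,12,13,14,15,16,17,18,19,20,21,22,23,24,25,26,27,28,29,30,31}
step 6: r2 <- ((r0 * r2) // 4)       {0,1,2,3,4,5,6,7,8,9,10,11,12,13,14,15,16,17,18,19,20,21,22,23,24,25,26,27,28,29,30,31}
step 7: r0 <- (10 * (5 % -2))        {0,1,2,3,4,5,6,7,8,9,10,11,12,13,14,15,16,17,18,19,20,21,22,23,24,25,26,27,28,29,30,31}
step 8: r0 <- (min(r2, 0) - (12 - 1)) {0,1,2,3,4,5,6,7,8,9,10,11,12,13,14,15,16,17,18,19,20,21,22,23,24,25,26,27,28,29,30,31}
step 9: r3 <- (max(0, r3) // -3)     {0,1,2,3,4,5,6,7,8,9,10,11,12,13,14,15,16,17,18,19,20,21,22,23,24,25,26,27,28,29,30,31}

Answer: 10 steps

r2: 30,30,30,30,30,30,30,30,30,30,30,30,30,30,30,30,30,30,30,30,30,30,30,30,30,30,30,30,30,30,30,30
r0: -11,-11,-11,-11,-11,-11,-11,-11,-11,-11,-11,-11,-11,-11,-11,-11,-11,-11,-11,-11,-11,-11,-11,-11,-11,-11,-11,-11,-11,-11,-11,-11
r3: -2,-2,-2,-2,-2,-2,-2,-2,-2,-2,-2,-2,-2,-2,-2,-2,-2,-2,-2,-2,-2,-2,-2,-2,-2,-2,-2,-2,-2,-2,-2,-2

steps = 10; useful = 320; efficiency = 320/320 = 1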